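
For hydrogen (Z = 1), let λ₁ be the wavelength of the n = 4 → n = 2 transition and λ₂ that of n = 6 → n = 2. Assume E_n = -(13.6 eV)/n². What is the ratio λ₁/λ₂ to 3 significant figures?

1.19

λ ∝ 1/ΔE ∝ 1/(1/n_f² − 1/n_i²), and the Z² and hc factors cancel in the ratio.
λ₁/λ₂ = (1/2² − 1/6²)/(1/2² − 1/4²) = 0.2222/0.1875 = 1.19.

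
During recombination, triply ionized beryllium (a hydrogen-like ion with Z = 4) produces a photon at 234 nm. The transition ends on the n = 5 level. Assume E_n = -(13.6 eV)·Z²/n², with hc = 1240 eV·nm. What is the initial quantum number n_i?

The photon energy is ΔE = hc/λ = 1240 / 234 = 5.299 eV.
With Z = 4, ΔE = 217.6 × (1/n_f² − 1/n_i²), so 1/n_f² − 1/n_i² = 0.02435.
With n_f = 5: 1/n_i² = 1/25 − 0.02435 = 0.01565, so n_i ≈ 7.99.

n_i = 8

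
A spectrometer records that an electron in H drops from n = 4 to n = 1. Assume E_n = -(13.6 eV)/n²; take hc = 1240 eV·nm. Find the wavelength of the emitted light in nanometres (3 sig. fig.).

ΔE = 13.60 × (1/1² − 1/4²) = 13.60 × 0.9375 = 12.75 eV.
λ = hc/ΔE = 1240 / 12.75 = 97.3 nm.

97.3 nm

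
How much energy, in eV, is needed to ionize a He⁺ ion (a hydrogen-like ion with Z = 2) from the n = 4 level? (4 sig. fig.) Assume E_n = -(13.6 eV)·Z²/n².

3.400 eV

E_n = −13.6 Z²/n² = −54.40/n² eV for Z = 2.
E_4 = −54.40/16 = −3.400 eV, so ionization (to E = 0) requires 3.400 eV.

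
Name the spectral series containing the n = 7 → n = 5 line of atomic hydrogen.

The series is set by the lower level: n_f = 5 is the Pfund series.

Pfund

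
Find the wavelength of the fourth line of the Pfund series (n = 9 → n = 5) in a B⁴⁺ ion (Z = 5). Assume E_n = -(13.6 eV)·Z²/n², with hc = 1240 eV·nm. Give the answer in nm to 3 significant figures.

The Pfund series terminates on n_f = 5; the fourth line has n_i = 5+4 = 9.
ΔE = 340.0 × (1/5² − 1/9²) = 9.402 eV.
λ = 1240 / 9.402 = 132 nm.

132 nm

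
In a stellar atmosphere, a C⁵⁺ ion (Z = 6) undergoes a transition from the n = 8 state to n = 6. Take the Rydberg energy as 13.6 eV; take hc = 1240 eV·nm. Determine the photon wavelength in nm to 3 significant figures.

For Z = 6 the level energies scale as Z², so the effective Rydberg energy is 13.6 × 36 = 489.6 eV.
ΔE = 489.6 × (1/6² − 1/8²) = 489.6 × 0.01215 = 5.950 eV.
λ = hc/ΔE = 1240 / 5.950 = 208 nm.

208 nm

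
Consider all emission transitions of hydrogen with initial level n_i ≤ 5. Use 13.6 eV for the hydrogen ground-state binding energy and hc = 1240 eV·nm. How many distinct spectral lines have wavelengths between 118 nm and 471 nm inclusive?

Enumerate all n_i → n_f pairs with 1 ≤ n_f < n_i ≤ 5 and compute λ = 1240 / [13.6·1·(1/n_f² − 1/n_i²)].
Lines falling in [118, 471] nm: 2→1 (121.6 nm), 5→2 (434.2 nm).

2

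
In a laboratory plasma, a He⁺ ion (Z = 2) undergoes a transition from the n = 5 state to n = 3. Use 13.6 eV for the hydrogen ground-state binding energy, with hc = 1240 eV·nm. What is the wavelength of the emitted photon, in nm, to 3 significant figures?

321 nm

For Z = 2 the level energies scale as Z², so the effective Rydberg energy is 13.6 × 4 = 54.40 eV.
ΔE = 54.40 × (1/3² − 1/5²) = 54.40 × 0.07111 = 3.868 eV.
λ = hc/ΔE = 1240 / 3.868 = 321 nm.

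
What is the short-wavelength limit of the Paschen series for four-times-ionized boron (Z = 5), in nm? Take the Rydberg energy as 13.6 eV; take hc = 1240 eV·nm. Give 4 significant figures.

The Paschen series has lower level n_f = 3; the series limit corresponds to n_i → ∞.
ΔE_max = 13.6 × 25 / 3² = 37.78 eV.
λ_min = 1240 / 37.78 = 32.82 nm.

32.82 nm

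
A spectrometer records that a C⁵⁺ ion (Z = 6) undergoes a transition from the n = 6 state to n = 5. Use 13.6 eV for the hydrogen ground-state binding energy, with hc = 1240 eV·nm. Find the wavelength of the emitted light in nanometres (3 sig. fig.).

207 nm

For Z = 6 the level energies scale as Z², so the effective Rydberg energy is 13.6 × 36 = 489.6 eV.
ΔE = 489.6 × (1/5² − 1/6²) = 489.6 × 0.01222 = 5.984 eV.
λ = hc/ΔE = 1240 / 5.984 = 207 nm.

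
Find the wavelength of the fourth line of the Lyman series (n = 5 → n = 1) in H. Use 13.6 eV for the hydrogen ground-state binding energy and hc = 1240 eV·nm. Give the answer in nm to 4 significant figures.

94.98 nm

The Lyman series terminates on n_f = 1; the fourth line has n_i = 1+4 = 5.
ΔE = 13.60 × (1/1² − 1/5²) = 13.06 eV.
λ = 1240 / 13.06 = 94.98 nm.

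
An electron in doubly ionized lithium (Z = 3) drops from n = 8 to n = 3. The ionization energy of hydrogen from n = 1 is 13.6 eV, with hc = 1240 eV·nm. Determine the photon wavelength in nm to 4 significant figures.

For Z = 3 the level energies scale as Z², so the effective Rydberg energy is 13.6 × 9 = 122.4 eV.
ΔE = 122.4 × (1/3² − 1/8²) = 122.4 × 0.09549 = 11.69 eV.
λ = hc/ΔE = 1240 / 11.69 = 106.1 nm.

106.1 nm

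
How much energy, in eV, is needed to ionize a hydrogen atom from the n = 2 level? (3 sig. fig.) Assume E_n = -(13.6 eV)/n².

E_2 = −13.60/4 = −3.40 eV, so ionization (to E = 0) requires 3.40 eV.

3.40 eV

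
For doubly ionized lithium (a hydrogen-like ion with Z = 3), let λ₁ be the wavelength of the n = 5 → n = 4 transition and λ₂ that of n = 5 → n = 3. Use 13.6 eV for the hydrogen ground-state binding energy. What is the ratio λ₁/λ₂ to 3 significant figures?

λ ∝ 1/ΔE ∝ 1/(1/n_f² − 1/n_i²), and the Z² and hc factors cancel in the ratio.
λ₁/λ₂ = (1/3² − 1/5²)/(1/4² − 1/5²) = 0.07111/0.02250 = 3.16.

3.16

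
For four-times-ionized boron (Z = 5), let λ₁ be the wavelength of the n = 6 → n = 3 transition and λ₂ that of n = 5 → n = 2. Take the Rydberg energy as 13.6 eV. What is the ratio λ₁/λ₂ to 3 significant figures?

λ ∝ 1/ΔE ∝ 1/(1/n_f² − 1/n_i²), and the Z² and hc factors cancel in the ratio.
λ₁/λ₂ = (1/2² − 1/5²)/(1/3² − 1/6²) = 0.2100/0.08333 = 2.52.

2.52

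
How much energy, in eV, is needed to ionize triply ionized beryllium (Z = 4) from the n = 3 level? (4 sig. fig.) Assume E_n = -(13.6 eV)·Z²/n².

24.18 eV

E_n = −13.6 Z²/n² = −217.6/n² eV for Z = 4.
E_3 = −217.6/9 = −24.18 eV, so ionization (to E = 0) requires 24.18 eV.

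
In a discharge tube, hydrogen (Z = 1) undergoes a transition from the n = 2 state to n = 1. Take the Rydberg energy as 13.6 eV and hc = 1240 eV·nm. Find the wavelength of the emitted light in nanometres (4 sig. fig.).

121.6 nm

ΔE = 13.60 × (1/1² − 1/2²) = 13.60 × 0.7500 = 10.20 eV.
λ = hc/ΔE = 1240 / 10.20 = 121.6 nm.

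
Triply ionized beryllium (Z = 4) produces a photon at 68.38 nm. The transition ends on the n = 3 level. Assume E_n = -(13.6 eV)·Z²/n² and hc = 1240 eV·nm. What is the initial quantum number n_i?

n_i = 6

The photon energy is ΔE = hc/λ = 1240 / 68.38 = 18.13 eV.
With Z = 4, ΔE = 217.6 × (1/n_f² − 1/n_i²), so 1/n_f² − 1/n_i² = 0.08334.
With n_f = 3: 1/n_i² = 1/9 − 0.08334 = 0.02777, so n_i ≈ 6.00.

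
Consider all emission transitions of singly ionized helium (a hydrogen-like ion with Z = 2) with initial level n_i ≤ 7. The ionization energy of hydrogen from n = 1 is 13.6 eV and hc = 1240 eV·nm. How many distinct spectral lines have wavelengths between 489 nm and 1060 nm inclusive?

3

Enumerate all n_i → n_f pairs with 1 ≤ n_f < n_i ≤ 7 and compute λ = 1240 / [13.6·4·(1/n_f² − 1/n_i²)].
Lines falling in [489, 1060] nm: 7→4 (541.5 nm), 6→4 (656.5 nm), 5→4 (1013 nm).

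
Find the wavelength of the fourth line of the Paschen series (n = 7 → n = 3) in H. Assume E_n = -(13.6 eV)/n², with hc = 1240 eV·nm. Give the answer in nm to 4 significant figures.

1005 nm

The Paschen series terminates on n_f = 3; the fourth line has n_i = 3+4 = 7.
ΔE = 13.60 × (1/3² − 1/7²) = 1.234 eV.
λ = 1240 / 1.234 = 1005 nm.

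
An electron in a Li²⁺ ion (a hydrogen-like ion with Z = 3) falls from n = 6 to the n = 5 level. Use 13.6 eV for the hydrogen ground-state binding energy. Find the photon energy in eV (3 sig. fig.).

1.50 eV

The Bohr energies scale as Z², so for Z = 3: E_n = −122.4/n² eV.
E_6 = −122.4/36 = −3.400 eV and E_5 = −122.4/25 = −4.896 eV.
The photon energy is |E_6 − E_5| = 1.50 eV.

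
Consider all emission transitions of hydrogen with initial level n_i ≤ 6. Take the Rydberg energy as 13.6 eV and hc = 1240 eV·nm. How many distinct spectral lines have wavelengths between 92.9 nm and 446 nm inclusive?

7

Enumerate all n_i → n_f pairs with 1 ≤ n_f < n_i ≤ 6 and compute λ = 1240 / [13.6·1·(1/n_f² − 1/n_i²)].
Lines falling in [92.9, 446] nm: 6→1 (93.78 nm), 5→1 (94.98 nm), 4→1 (97.25 nm), 3→1 (102.6 nm), 2→1 (121.6 nm), 6→2 (410.3 nm), 5→2 (434.2 nm).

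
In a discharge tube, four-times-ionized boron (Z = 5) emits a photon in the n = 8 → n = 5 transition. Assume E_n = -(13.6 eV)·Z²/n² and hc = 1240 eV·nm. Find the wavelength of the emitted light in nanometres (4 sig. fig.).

149.6 nm

For Z = 5 the level energies scale as Z², so the effective Rydberg energy is 13.6 × 25 = 340.0 eV.
ΔE = 340.0 × (1/5² − 1/8²) = 340.0 × 0.02438 = 8.288 eV.
λ = hc/ΔE = 1240 / 8.288 = 149.6 nm.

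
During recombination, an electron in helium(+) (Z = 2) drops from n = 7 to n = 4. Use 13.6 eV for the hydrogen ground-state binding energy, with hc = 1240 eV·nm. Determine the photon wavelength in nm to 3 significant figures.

542 nm

For Z = 2 the level energies scale as Z², so the effective Rydberg energy is 13.6 × 4 = 54.40 eV.
ΔE = 54.40 × (1/4² − 1/7²) = 54.40 × 0.04209 = 2.290 eV.
λ = hc/ΔE = 1240 / 2.290 = 542 nm.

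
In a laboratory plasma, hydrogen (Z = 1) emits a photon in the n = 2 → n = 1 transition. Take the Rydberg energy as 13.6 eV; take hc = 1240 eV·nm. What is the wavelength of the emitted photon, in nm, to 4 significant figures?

121.6 nm

ΔE = 13.60 × (1/1² − 1/2²) = 13.60 × 0.7500 = 10.20 eV.
λ = hc/ΔE = 1240 / 10.20 = 121.6 nm.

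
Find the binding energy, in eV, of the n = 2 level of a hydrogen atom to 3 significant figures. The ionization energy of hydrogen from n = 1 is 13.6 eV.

3.40 eV

E_2 = −13.60/4 = −3.40 eV, so ionization (to E = 0) requires 3.40 eV.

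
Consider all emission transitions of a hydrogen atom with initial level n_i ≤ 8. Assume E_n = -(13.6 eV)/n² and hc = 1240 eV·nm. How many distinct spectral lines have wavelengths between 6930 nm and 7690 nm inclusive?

Enumerate all n_i → n_f pairs with 1 ≤ n_f < n_i ≤ 8 and compute λ = 1240 / [13.6·1·(1/n_f² − 1/n_i²)].
Lines falling in [6930, 7690] nm: 6→5 (7460 nm), 8→6 (7503 nm).

2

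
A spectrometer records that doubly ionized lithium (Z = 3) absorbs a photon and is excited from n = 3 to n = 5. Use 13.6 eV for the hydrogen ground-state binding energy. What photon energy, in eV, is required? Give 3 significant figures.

The Bohr energies scale as Z², so for Z = 3: E_n = −122.4/n² eV.
E_5 = −122.4/25 = −4.896 eV and E_3 = −122.4/9 = −13.60 eV.
The photon energy is |E_5 − E_3| = 8.70 eV.

8.70 eV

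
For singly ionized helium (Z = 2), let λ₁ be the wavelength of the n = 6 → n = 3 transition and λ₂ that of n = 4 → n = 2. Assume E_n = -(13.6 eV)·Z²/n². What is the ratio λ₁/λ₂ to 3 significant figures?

λ ∝ 1/ΔE ∝ 1/(1/n_f² − 1/n_i²), and the Z² and hc factors cancel in the ratio.
λ₁/λ₂ = (1/2² − 1/4²)/(1/3² − 1/6²) = 0.1875/0.08333 = 2.25.

2.25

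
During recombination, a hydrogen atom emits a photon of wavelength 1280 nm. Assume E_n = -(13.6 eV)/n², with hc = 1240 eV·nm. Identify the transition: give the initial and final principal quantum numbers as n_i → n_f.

The photon energy is ΔE = hc/λ = 1240 / 1280 = 0.9688 eV.
With Z = 1, ΔE = 13.60 × (1/n_f² − 1/n_i²), so 1/n_f² − 1/n_i² = 0.07123.
Trying n_f = 3 gives 1/n_i² = 0.03988, i.e. n_i ≈ 5; this pair matches.

n_i = 5, n_f = 3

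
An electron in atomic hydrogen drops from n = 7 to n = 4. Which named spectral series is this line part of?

The series is set by the lower level: n_f = 4 is the Brackett series.

Brackett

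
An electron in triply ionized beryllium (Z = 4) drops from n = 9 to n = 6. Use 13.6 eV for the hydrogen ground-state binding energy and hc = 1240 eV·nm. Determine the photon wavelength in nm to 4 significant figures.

369.3 nm

For Z = 4 the level energies scale as Z², so the effective Rydberg energy is 13.6 × 16 = 217.6 eV.
ΔE = 217.6 × (1/6² − 1/9²) = 217.6 × 0.01543 = 3.358 eV.
λ = hc/ΔE = 1240 / 3.358 = 369.3 nm.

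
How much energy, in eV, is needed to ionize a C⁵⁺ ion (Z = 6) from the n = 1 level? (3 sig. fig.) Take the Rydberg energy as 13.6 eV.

E_n = −13.6 Z²/n² = −489.6/n² eV for Z = 6.
E_1 = −489.6/1 = −490 eV, so ionization (to E = 0) requires 490 eV.

490 eV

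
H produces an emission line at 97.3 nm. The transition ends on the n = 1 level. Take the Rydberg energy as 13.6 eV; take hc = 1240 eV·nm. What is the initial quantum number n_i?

The photon energy is ΔE = hc/λ = 1240 / 97.3 = 12.74 eV.
With Z = 1, ΔE = 13.60 × (1/n_f² − 1/n_i²), so 1/n_f² − 1/n_i² = 0.9371.
With n_f = 1: 1/n_i² = 1/1 − 0.9371 = 0.06293, so n_i ≈ 3.99.

n_i = 4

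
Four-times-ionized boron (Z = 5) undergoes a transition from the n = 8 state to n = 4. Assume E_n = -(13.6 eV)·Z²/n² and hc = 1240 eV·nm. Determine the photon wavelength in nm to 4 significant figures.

For Z = 5 the level energies scale as Z², so the effective Rydberg energy is 13.6 × 25 = 340.0 eV.
ΔE = 340.0 × (1/4² − 1/8²) = 340.0 × 0.04688 = 15.94 eV.
λ = hc/ΔE = 1240 / 15.94 = 77.80 nm.

77.80 nm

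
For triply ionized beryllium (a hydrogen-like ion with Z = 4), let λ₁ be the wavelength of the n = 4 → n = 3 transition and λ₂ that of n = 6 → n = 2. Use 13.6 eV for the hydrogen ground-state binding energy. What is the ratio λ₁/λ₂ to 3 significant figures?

4.57

λ ∝ 1/ΔE ∝ 1/(1/n_f² − 1/n_i²), and the Z² and hc factors cancel in the ratio.
λ₁/λ₂ = (1/2² − 1/6²)/(1/3² − 1/4²) = 0.2222/0.04861 = 4.57.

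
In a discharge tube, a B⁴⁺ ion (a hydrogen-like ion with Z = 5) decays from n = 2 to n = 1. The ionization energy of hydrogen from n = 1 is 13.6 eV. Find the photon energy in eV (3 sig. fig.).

The Bohr energies scale as Z², so for Z = 5: E_n = −340.0/n² eV.
E_2 = −340.0/4 = −85.00 eV and E_1 = −340.0/1 = −340.0 eV.
The photon energy is |E_2 − E_1| = 255 eV.

255 eV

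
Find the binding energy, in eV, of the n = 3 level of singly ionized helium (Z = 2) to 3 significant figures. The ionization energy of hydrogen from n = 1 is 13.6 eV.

6.04 eV

E_n = −13.6 Z²/n² = −54.40/n² eV for Z = 2.
E_3 = −54.40/9 = −6.04 eV, so ionization (to E = 0) requires 6.04 eV.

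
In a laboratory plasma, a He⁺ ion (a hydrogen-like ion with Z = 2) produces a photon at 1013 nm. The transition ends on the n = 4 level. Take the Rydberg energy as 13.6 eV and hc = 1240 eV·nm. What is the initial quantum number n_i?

n_i = 5

The photon energy is ΔE = hc/λ = 1240 / 1013 = 1.224 eV.
With Z = 2, ΔE = 54.40 × (1/n_f² − 1/n_i²), so 1/n_f² − 1/n_i² = 0.02250.
With n_f = 4: 1/n_i² = 1/16 − 0.02250 = 0.04000, so n_i ≈ 5.00.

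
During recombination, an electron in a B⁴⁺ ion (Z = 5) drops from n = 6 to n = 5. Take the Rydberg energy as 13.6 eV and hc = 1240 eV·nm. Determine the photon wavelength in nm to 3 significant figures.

For Z = 5 the level energies scale as Z², so the effective Rydberg energy is 13.6 × 25 = 340.0 eV.
ΔE = 340.0 × (1/5² − 1/6²) = 340.0 × 0.01222 = 4.156 eV.
λ = hc/ΔE = 1240 / 4.156 = 298 nm.

298 nm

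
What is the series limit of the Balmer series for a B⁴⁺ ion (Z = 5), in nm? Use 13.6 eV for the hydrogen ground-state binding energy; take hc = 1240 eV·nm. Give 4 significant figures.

14.59 nm

The Balmer series has lower level n_f = 2; the series limit corresponds to n_i → ∞.
ΔE_max = 13.6 × 25 / 2² = 85.00 eV.
λ_min = 1240 / 85.00 = 14.59 nm.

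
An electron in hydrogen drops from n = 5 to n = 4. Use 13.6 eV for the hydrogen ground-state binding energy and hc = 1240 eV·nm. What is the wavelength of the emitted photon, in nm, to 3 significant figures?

ΔE = 13.60 × (1/4² − 1/5²) = 13.60 × 0.02250 = 0.3060 eV.
λ = hc/ΔE = 1240 / 0.3060 = 4050 nm.
This line belongs to the Brackett series.

4050 nm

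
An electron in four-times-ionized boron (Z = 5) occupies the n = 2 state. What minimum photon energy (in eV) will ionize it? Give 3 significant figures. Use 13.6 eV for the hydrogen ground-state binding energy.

E_n = −13.6 Z²/n² = −340.0/n² eV for Z = 5.
E_2 = −340.0/4 = −85.0 eV, so ionization (to E = 0) requires 85.0 eV.

85.0 eV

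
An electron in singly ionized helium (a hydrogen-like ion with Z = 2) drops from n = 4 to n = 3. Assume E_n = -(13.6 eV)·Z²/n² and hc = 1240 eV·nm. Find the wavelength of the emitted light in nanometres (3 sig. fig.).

469 nm

For Z = 2 the level energies scale as Z², so the effective Rydberg energy is 13.6 × 4 = 54.40 eV.
ΔE = 54.40 × (1/3² − 1/4²) = 54.40 × 0.04861 = 2.644 eV.
λ = hc/ΔE = 1240 / 2.644 = 469 nm.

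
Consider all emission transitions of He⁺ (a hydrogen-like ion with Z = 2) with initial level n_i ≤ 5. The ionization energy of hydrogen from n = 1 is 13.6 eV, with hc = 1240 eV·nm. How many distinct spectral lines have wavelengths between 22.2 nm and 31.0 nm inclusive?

Enumerate all n_i → n_f pairs with 1 ≤ n_f < n_i ≤ 5 and compute λ = 1240 / [13.6·4·(1/n_f² − 1/n_i²)].
Lines falling in [22.2, 31.0] nm: 5→1 (23.74 nm), 4→1 (24.31 nm), 3→1 (25.64 nm), 2→1 (30.39 nm).

4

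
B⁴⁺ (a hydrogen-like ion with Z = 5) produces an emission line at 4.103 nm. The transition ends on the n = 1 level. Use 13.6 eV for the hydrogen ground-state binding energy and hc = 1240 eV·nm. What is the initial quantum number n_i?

The photon energy is ΔE = hc/λ = 1240 / 4.103 = 302.2 eV.
With Z = 5, ΔE = 340.0 × (1/n_f² − 1/n_i²), so 1/n_f² − 1/n_i² = 0.8889.
With n_f = 1: 1/n_i² = 1/1 − 0.8889 = 0.1111, so n_i ≈ 3.00.

n_i = 3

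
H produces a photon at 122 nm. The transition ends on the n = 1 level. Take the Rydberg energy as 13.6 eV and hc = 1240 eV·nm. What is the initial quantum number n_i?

The photon energy is ΔE = hc/λ = 1240 / 122 = 10.16 eV.
With Z = 1, ΔE = 13.60 × (1/n_f² − 1/n_i²), so 1/n_f² − 1/n_i² = 0.7473.
With n_f = 1: 1/n_i² = 1/1 − 0.7473 = 0.2527, so n_i ≈ 1.99.

n_i = 2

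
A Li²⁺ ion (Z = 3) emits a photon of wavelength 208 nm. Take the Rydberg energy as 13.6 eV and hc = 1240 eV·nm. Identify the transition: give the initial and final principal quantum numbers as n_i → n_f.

n_i = 4, n_f = 3

The photon energy is ΔE = hc/λ = 1240 / 208 = 5.962 eV.
With Z = 3, ΔE = 122.4 × (1/n_f² − 1/n_i²), so 1/n_f² − 1/n_i² = 0.04871.
Trying n_f = 3 gives 1/n_i² = 0.06241, i.e. n_i ≈ 4; this pair matches.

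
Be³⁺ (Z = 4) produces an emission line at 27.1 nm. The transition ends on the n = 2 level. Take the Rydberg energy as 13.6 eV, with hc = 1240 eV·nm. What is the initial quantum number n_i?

The photon energy is ΔE = hc/λ = 1240 / 27.1 = 45.76 eV.
With Z = 4, ΔE = 217.6 × (1/n_f² − 1/n_i²), so 1/n_f² − 1/n_i² = 0.2103.
With n_f = 2: 1/n_i² = 1/4 − 0.2103 = 0.03972, so n_i ≈ 5.02.

n_i = 5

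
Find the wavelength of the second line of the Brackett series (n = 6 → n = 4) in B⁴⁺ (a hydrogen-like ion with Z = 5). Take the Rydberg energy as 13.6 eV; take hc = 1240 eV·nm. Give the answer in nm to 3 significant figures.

The Brackett series terminates on n_f = 4; the second line has n_i = 4+2 = 6.
ΔE = 340.0 × (1/4² − 1/6²) = 11.81 eV.
λ = 1240 / 11.81 = 105 nm.

105 nm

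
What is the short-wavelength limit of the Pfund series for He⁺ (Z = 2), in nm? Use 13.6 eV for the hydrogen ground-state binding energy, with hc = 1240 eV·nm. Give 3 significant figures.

570 nm

The Pfund series has lower level n_f = 5; the series limit corresponds to n_i → ∞.
ΔE_max = 13.6 × 4 / 5² = 2.176 eV.
λ_min = 1240 / 2.176 = 570 nm.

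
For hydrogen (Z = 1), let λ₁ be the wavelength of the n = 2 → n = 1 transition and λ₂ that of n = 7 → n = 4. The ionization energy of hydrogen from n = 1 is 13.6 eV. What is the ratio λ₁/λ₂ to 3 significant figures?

λ ∝ 1/ΔE ∝ 1/(1/n_f² − 1/n_i²), and the Z² and hc factors cancel in the ratio.
λ₁/λ₂ = (1/4² − 1/7²)/(1/1² − 1/2²) = 0.04209/0.7500 = 0.0561.

0.0561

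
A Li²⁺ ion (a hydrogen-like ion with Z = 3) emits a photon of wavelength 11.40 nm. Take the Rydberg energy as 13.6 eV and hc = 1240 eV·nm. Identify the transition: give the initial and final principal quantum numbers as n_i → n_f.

The photon energy is ΔE = hc/λ = 1240 / 11.40 = 108.8 eV.
With Z = 3, ΔE = 122.4 × (1/n_f² − 1/n_i²), so 1/n_f² − 1/n_i² = 0.8887.
Trying n_f = 1 gives 1/n_i² = 0.1113, i.e. n_i ≈ 3; this pair matches.

n_i = 3, n_f = 1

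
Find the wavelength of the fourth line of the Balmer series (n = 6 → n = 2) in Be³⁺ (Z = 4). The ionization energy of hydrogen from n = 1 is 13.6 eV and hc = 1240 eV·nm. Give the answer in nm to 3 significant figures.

The Balmer series terminates on n_f = 2; the fourth line has n_i = 2+4 = 6.
ΔE = 217.6 × (1/2² − 1/6²) = 48.36 eV.
λ = 1240 / 48.36 = 25.6 nm.

25.6 nm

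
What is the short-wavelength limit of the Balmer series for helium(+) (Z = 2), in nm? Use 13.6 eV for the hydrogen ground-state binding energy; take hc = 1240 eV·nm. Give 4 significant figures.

The Balmer series has lower level n_f = 2; the series limit corresponds to n_i → ∞.
ΔE_max = 13.6 × 4 / 2² = 13.60 eV.
λ_min = 1240 / 13.60 = 91.18 nm.

91.18 nm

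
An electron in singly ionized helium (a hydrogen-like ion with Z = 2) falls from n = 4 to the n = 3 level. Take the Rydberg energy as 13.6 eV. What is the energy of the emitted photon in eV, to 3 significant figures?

2.64 eV

The Bohr energies scale as Z², so for Z = 2: E_n = −54.40/n² eV.
E_4 = −54.40/16 = −3.400 eV and E_3 = −54.40/9 = −6.044 eV.
The photon energy is |E_4 − E_3| = 2.64 eV.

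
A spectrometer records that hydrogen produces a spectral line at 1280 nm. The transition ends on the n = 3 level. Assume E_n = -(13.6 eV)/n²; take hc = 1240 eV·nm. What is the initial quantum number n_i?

n_i = 5

The photon energy is ΔE = hc/λ = 1240 / 1280 = 0.9688 eV.
With Z = 1, ΔE = 13.60 × (1/n_f² − 1/n_i²), so 1/n_f² − 1/n_i² = 0.07123.
With n_f = 3: 1/n_i² = 1/9 − 0.07123 = 0.03988, so n_i ≈ 5.01.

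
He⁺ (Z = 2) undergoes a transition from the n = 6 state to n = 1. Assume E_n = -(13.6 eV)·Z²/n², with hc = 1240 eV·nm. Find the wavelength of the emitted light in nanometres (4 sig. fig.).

23.45 nm

For Z = 2 the level energies scale as Z², so the effective Rydberg energy is 13.6 × 4 = 54.40 eV.
ΔE = 54.40 × (1/1² − 1/6²) = 54.40 × 0.9722 = 52.89 eV.
λ = hc/ΔE = 1240 / 52.89 = 23.45 nm.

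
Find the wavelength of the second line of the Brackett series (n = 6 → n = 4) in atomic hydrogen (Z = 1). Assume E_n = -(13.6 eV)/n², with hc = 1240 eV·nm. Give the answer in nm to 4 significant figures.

2626 nm

The Brackett series terminates on n_f = 4; the second line has n_i = 4+2 = 6.
ΔE = 13.60 × (1/4² − 1/6²) = 0.4722 eV.
λ = 1240 / 0.4722 = 2626 nm.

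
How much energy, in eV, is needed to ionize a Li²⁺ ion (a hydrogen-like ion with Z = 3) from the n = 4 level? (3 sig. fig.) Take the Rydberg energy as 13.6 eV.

7.65 eV

E_n = −13.6 Z²/n² = −122.4/n² eV for Z = 3.
E_4 = −122.4/16 = −7.65 eV, so ionization (to E = 0) requires 7.65 eV.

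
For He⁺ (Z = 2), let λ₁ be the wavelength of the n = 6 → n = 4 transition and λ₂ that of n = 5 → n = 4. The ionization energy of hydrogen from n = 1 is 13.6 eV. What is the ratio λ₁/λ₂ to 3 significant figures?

0.648

λ ∝ 1/ΔE ∝ 1/(1/n_f² − 1/n_i²), and the Z² and hc factors cancel in the ratio.
λ₁/λ₂ = (1/4² − 1/5²)/(1/4² − 1/6²) = 0.02250/0.03472 = 0.648.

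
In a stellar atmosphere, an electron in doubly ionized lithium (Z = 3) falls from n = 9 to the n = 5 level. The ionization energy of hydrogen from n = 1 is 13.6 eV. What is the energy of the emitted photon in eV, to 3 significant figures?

3.38 eV

The Bohr energies scale as Z², so for Z = 3: E_n = −122.4/n² eV.
E_9 = −122.4/81 = −1.511 eV and E_5 = −122.4/25 = −4.896 eV.
The photon energy is |E_9 − E_5| = 3.38 eV.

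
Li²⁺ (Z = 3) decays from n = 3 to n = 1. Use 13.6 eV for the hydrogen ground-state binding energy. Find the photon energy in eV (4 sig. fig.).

108.8 eV

The Bohr energies scale as Z², so for Z = 3: E_n = −122.4/n² eV.
E_3 = −122.4/9 = −13.60 eV and E_1 = −122.4/1 = −122.4 eV.
The photon energy is |E_3 − E_1| = 108.8 eV.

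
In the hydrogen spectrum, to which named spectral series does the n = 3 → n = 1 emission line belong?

Lyman

The series is set by the lower level: n_f = 1 is the Lyman series.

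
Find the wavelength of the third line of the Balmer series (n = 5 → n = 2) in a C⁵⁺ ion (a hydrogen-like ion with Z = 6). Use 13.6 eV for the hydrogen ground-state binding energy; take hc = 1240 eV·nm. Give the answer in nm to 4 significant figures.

The Balmer series terminates on n_f = 2; the third line has n_i = 2+3 = 5.
ΔE = 489.6 × (1/2² − 1/5²) = 102.8 eV.
λ = 1240 / 102.8 = 12.06 nm.

12.06 nm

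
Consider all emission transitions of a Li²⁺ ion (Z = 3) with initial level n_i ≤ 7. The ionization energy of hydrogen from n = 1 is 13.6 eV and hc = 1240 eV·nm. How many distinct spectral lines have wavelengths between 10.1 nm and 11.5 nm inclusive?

5

Enumerate all n_i → n_f pairs with 1 ≤ n_f < n_i ≤ 7 and compute λ = 1240 / [13.6·9·(1/n_f² − 1/n_i²)].
Lines falling in [10.1, 11.5] nm: 7→1 (10.34 nm), 6→1 (10.42 nm), 5→1 (10.55 nm), 4→1 (10.81 nm), 3→1 (11.40 nm).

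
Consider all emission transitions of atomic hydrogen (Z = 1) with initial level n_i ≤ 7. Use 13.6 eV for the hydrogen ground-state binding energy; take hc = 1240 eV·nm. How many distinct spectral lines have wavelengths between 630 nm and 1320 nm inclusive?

Enumerate all n_i → n_f pairs with 1 ≤ n_f < n_i ≤ 7 and compute λ = 1240 / [13.6·1·(1/n_f² − 1/n_i²)].
Lines falling in [630, 1320] nm: 3→2 (656.5 nm), 7→3 (1005 nm), 6→3 (1094 nm), 5→3 (1282 nm).

4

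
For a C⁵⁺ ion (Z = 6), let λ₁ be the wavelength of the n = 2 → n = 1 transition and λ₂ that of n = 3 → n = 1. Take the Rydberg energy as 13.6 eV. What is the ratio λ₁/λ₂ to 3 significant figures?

λ ∝ 1/ΔE ∝ 1/(1/n_f² − 1/n_i²), and the Z² and hc factors cancel in the ratio.
λ₁/λ₂ = (1/1² − 1/3²)/(1/1² − 1/2²) = 0.8889/0.7500 = 1.19.

1.19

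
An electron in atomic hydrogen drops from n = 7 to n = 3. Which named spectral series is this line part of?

Paschen

The series is set by the lower level: n_f = 3 is the Paschen series.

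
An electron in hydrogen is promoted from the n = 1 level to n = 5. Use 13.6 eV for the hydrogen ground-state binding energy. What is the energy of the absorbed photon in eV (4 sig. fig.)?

13.06 eV

E_5 = −13.60/25 = −0.5440 eV and E_1 = −13.60/1 = −13.60 eV.
The photon energy is |E_5 − E_1| = 13.06 eV.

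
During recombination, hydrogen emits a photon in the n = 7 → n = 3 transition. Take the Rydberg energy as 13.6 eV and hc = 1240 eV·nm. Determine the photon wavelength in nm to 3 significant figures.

1010 nm

ΔE = 13.60 × (1/3² − 1/7²) = 13.60 × 0.09070 = 1.234 eV.
λ = hc/ΔE = 1240 / 1.234 = 1010 nm.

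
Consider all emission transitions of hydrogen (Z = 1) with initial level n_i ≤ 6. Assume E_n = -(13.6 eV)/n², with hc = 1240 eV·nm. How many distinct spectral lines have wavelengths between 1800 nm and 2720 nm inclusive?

Enumerate all n_i → n_f pairs with 1 ≤ n_f < n_i ≤ 6 and compute λ = 1240 / [13.6·1·(1/n_f² − 1/n_i²)].
Lines falling in [1800, 2720] nm: 4→3 (1876 nm), 6→4 (2626 nm).

2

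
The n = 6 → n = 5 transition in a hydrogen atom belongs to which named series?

Pfund

The series is set by the lower level: n_f = 5 is the Pfund series.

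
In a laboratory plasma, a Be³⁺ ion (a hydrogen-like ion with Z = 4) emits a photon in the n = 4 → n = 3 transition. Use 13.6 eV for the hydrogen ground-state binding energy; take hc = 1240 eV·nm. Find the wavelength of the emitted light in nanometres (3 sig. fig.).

For Z = 4 the level energies scale as Z², so the effective Rydberg energy is 13.6 × 16 = 217.6 eV.
ΔE = 217.6 × (1/3² − 1/4²) = 217.6 × 0.04861 = 10.58 eV.
λ = hc/ΔE = 1240 / 10.58 = 117 nm.

117 nm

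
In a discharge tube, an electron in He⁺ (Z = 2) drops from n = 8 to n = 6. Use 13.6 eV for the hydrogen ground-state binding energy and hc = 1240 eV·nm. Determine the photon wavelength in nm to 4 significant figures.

1876 nm

For Z = 2 the level energies scale as Z², so the effective Rydberg energy is 13.6 × 4 = 54.40 eV.
ΔE = 54.40 × (1/6² − 1/8²) = 54.40 × 0.01215 = 0.6611 eV.
λ = hc/ΔE = 1240 / 0.6611 = 1876 nm.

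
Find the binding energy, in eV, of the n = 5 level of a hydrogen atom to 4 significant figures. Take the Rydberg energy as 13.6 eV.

E_5 = −13.60/25 = −0.5440 eV, so ionization (to E = 0) requires 0.5440 eV.

0.5440 eV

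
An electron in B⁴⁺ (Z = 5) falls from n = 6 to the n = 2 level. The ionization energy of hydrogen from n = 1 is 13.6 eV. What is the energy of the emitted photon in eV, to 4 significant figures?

The Bohr energies scale as Z², so for Z = 5: E_n = −340.0/n² eV.
E_6 = −340.0/36 = −9.444 eV and E_2 = −340.0/4 = −85.00 eV.
The photon energy is |E_6 − E_2| = 75.56 eV.

75.56 eV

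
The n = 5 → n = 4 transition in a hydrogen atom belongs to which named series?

The series is set by the lower level: n_f = 4 is the Brackett series.

Brackett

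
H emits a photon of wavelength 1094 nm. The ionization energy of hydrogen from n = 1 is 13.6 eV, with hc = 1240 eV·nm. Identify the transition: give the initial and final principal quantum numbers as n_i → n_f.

The photon energy is ΔE = hc/λ = 1240 / 1094 = 1.133 eV.
With Z = 1, ΔE = 13.60 × (1/n_f² − 1/n_i²), so 1/n_f² − 1/n_i² = 0.08334.
Trying n_f = 3 gives 1/n_i² = 0.02777, i.e. n_i ≈ 6; this pair matches.

n_i = 6, n_f = 3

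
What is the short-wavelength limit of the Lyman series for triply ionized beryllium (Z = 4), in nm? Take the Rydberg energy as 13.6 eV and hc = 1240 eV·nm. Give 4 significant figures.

The Lyman series has lower level n_f = 1; the series limit corresponds to n_i → ∞.
ΔE_max = 13.6 × 16 / 1² = 217.6 eV.
λ_min = 1240 / 217.6 = 5.699 nm.

5.699 nm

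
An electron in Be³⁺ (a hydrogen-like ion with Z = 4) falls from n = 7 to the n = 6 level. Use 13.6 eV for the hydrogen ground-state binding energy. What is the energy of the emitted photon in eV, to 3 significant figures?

1.60 eV

The Bohr energies scale as Z², so for Z = 4: E_n = −217.6/n² eV.
E_7 = −217.6/49 = −4.441 eV and E_6 = −217.6/36 = −6.044 eV.
The photon energy is |E_7 − E_6| = 1.60 eV.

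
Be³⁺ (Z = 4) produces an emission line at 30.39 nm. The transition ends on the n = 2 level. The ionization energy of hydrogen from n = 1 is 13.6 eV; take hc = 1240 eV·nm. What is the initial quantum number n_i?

The photon energy is ΔE = hc/λ = 1240 / 30.39 = 40.80 eV.
With Z = 4, ΔE = 217.6 × (1/n_f² − 1/n_i²), so 1/n_f² − 1/n_i² = 0.1875.
With n_f = 2: 1/n_i² = 1/4 − 0.1875 = 0.06249, so n_i ≈ 4.00.

n_i = 4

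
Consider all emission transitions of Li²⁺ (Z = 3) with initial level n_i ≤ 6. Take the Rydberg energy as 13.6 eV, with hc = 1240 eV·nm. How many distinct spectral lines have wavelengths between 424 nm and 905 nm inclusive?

Enumerate all n_i → n_f pairs with 1 ≤ n_f < n_i ≤ 6 and compute λ = 1240 / [13.6·9·(1/n_f² − 1/n_i²)].
Lines falling in [424, 905] nm: 5→4 (450.3 nm), 6→5 (828.9 nm).

2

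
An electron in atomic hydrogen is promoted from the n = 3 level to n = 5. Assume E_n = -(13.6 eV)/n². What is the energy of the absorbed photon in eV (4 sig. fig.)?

0.9671 eV

E_5 = −13.60/25 = −0.5440 eV and E_3 = −13.60/9 = −1.511 eV.
The photon energy is |E_5 − E_3| = 0.9671 eV.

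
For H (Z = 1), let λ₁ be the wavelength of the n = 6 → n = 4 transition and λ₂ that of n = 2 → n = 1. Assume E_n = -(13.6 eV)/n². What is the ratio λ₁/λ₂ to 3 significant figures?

21.6

λ ∝ 1/ΔE ∝ 1/(1/n_f² − 1/n_i²), and the Z² and hc factors cancel in the ratio.
λ₁/λ₂ = (1/1² − 1/2²)/(1/4² − 1/6²) = 0.7500/0.03472 = 21.6.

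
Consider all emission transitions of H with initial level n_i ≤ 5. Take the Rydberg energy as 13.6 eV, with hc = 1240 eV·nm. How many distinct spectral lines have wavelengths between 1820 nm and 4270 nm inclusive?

Enumerate all n_i → n_f pairs with 1 ≤ n_f < n_i ≤ 5 and compute λ = 1240 / [13.6·1·(1/n_f² − 1/n_i²)].
Lines falling in [1820, 4270] nm: 4→3 (1876 nm), 5→4 (4052 nm).

2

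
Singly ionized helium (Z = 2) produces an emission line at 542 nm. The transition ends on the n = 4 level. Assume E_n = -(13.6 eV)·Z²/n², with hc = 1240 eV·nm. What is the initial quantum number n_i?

n_i = 7

The photon energy is ΔE = hc/λ = 1240 / 542 = 2.288 eV.
With Z = 2, ΔE = 54.40 × (1/n_f² − 1/n_i²), so 1/n_f² − 1/n_i² = 0.04206.
With n_f = 4: 1/n_i² = 1/16 − 0.04206 = 0.02044, so n_i ≈ 6.99.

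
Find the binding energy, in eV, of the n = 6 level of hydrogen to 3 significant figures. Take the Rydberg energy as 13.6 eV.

E_6 = −13.60/36 = −0.378 eV, so ionization (to E = 0) requires 0.378 eV.

0.378 eV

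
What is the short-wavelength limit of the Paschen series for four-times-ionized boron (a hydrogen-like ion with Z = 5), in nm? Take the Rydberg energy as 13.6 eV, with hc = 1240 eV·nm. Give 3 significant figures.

32.8 nm

The Paschen series has lower level n_f = 3; the series limit corresponds to n_i → ∞.
ΔE_max = 13.6 × 25 / 3² = 37.78 eV.
λ_min = 1240 / 37.78 = 32.8 nm.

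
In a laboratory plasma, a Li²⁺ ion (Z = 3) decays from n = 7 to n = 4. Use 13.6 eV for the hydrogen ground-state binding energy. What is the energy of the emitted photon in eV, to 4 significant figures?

5.152 eV

The Bohr energies scale as Z², so for Z = 3: E_n = −122.4/n² eV.
E_7 = −122.4/49 = −2.498 eV and E_4 = −122.4/16 = −7.650 eV.
The photon energy is |E_7 − E_4| = 5.152 eV.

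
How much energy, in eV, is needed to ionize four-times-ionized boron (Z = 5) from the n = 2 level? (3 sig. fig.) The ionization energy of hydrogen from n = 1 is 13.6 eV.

85.0 eV

E_n = −13.6 Z²/n² = −340.0/n² eV for Z = 5.
E_2 = −340.0/4 = −85.0 eV, so ionization (to E = 0) requires 85.0 eV.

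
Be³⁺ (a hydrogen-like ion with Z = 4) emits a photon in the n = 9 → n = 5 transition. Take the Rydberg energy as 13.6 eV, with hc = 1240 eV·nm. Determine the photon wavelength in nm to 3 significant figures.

For Z = 4 the level energies scale as Z², so the effective Rydberg energy is 13.6 × 16 = 217.6 eV.
ΔE = 217.6 × (1/5² − 1/9²) = 217.6 × 0.02765 = 6.018 eV.
λ = hc/ΔE = 1240 / 6.018 = 206 nm.

206 nm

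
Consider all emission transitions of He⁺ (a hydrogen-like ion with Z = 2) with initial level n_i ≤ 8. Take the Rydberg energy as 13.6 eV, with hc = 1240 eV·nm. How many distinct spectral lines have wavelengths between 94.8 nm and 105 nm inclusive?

Enumerate all n_i → n_f pairs with 1 ≤ n_f < n_i ≤ 8 and compute λ = 1240 / [13.6·4·(1/n_f² − 1/n_i²)].
Lines falling in [94.8, 105] nm: 8→2 (97.25 nm), 7→2 (99.28 nm), 6→2 (102.6 nm).

3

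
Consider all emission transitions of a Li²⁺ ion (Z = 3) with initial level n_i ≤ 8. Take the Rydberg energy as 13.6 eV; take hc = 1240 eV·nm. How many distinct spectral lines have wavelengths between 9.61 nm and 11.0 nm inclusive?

Enumerate all n_i → n_f pairs with 1 ≤ n_f < n_i ≤ 8 and compute λ = 1240 / [13.6·9·(1/n_f² − 1/n_i²)].
Lines falling in [9.61, 11.0] nm: 8→1 (10.29 nm), 7→1 (10.34 nm), 6→1 (10.42 nm), 5→1 (10.55 nm), 4→1 (10.81 nm).

5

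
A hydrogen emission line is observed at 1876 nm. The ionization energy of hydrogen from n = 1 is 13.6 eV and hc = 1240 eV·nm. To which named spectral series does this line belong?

ΔE = 1240/1876 = 0.6610 eV.
This matches 13.6 × (1/3² − 1/4²), so n_f = 3: the Paschen series.

Paschen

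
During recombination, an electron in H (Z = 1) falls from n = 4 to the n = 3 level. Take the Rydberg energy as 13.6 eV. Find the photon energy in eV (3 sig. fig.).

0.661 eV

E_4 = −13.60/16 = −0.8500 eV and E_3 = −13.60/9 = −1.511 eV.
The photon energy is |E_4 − E_3| = 0.661 eV.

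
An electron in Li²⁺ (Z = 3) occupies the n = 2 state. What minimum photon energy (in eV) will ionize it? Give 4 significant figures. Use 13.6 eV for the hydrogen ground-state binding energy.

30.60 eV

E_n = −13.6 Z²/n² = −122.4/n² eV for Z = 3.
E_2 = −122.4/4 = −30.60 eV, so ionization (to E = 0) requires 30.60 eV.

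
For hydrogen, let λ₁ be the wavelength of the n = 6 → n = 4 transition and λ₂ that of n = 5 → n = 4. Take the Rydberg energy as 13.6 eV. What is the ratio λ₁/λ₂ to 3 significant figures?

0.648

λ ∝ 1/ΔE ∝ 1/(1/n_f² − 1/n_i²), and the Z² and hc factors cancel in the ratio.
λ₁/λ₂ = (1/4² − 1/5²)/(1/4² − 1/6²) = 0.02250/0.03472 = 0.648.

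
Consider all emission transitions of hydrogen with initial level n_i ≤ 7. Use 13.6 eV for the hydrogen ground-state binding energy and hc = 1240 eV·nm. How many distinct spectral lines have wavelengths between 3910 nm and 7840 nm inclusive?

3

Enumerate all n_i → n_f pairs with 1 ≤ n_f < n_i ≤ 7 and compute λ = 1240 / [13.6·1·(1/n_f² − 1/n_i²)].
Lines falling in [3910, 7840] nm: 5→4 (4052 nm), 7→5 (4654 nm), 6→5 (7460 nm).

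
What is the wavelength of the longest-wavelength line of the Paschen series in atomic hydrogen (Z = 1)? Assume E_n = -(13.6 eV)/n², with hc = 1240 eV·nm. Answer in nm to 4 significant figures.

The Paschen series terminates on n_f = 3; the first line has n_i = 3+1 = 4.
ΔE = 13.60 × (1/3² − 1/4²) = 0.6611 eV.
λ = 1240 / 0.6611 = 1876 nm.

1876 nm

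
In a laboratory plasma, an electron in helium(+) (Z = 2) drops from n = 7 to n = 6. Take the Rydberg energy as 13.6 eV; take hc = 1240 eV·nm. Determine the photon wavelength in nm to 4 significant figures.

For Z = 2 the level energies scale as Z², so the effective Rydberg energy is 13.6 × 4 = 54.40 eV.
ΔE = 54.40 × (1/6² − 1/7²) = 54.40 × 0.007370 = 0.4009 eV.
λ = hc/ΔE = 1240 / 0.4009 = 3093 nm.

3093 nm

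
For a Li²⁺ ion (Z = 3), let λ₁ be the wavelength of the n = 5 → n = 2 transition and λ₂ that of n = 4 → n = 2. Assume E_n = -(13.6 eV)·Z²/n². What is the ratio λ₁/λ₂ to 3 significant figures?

λ ∝ 1/ΔE ∝ 1/(1/n_f² − 1/n_i²), and the Z² and hc factors cancel in the ratio.
λ₁/λ₂ = (1/2² − 1/4²)/(1/2² − 1/5²) = 0.1875/0.2100 = 0.893.

0.893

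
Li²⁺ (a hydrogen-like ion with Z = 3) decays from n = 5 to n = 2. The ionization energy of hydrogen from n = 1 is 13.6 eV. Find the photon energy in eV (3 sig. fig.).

The Bohr energies scale as Z², so for Z = 3: E_n = −122.4/n² eV.
E_5 = −122.4/25 = −4.896 eV and E_2 = −122.4/4 = −30.60 eV.
The photon energy is |E_5 − E_2| = 25.7 eV.

25.7 eV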